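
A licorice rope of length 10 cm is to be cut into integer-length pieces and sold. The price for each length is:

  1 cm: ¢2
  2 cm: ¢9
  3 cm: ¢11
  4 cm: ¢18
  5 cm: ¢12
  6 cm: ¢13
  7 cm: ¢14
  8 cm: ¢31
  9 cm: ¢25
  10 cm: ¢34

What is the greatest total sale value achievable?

Consider every possible first cut. best[k] is the best of p[i]+best[k−i] over all sellable i≤k.
best[1] = 2
best[2] = max(2+2, 9+0) = 9
best[3] = max(2+9, 9+2, 11+0) = 11
best[4] = max(2+11, 9+9, 11+2, 18+0) = 18
best[5] = max(2+18, 9+11, 11+9, 18+2, 12+0) = 20
best[6] = max(2+20, 9+18, 11+11, 18+9, 12+2, 13+0) = 27
best[7] = max(2+27, 9+20, 11+18, …, 13+2, 14+0) = 29
best[8] = max(2+29, 9+27, 11+20, …, 14+2, 31+0) = 36
best[9] = max(2+36, 9+29, 11+27, …, 31+2, 25+0) = 38
best[10] = max(2+38, 9+36, 11+29, …, 25+2, 34+0) = 45
One optimal cutting: 2 + 2 + 2 + 2 + 2 → ¢9 + ¢9 + ¢9 + ¢9 + ¢9 = ¢45.

45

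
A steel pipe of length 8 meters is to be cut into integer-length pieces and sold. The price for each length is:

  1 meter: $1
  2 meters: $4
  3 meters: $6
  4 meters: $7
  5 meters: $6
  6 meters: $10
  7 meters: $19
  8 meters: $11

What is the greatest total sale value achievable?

Consider every possible first cut. best[k] is the best of p[i]+best[k−i] over all sellable i≤k.
best[1] = 1
best[2] = max(1+1, 4+0) = 4
best[3] = max(1+4, 4+1, 6+0) = 6
best[4] = max(1+6, 4+4, 6+1, 7+0) = 8
best[5] = max(1+8, 4+6, 6+4, 7+1, 6+0) = 10
best[6] = max(1+10, 4+8, 6+6, 7+4, 6+1, 10+0) = 12
best[7] = max(1+12, 4+10, 6+8, …, 10+1, 19+0) = 19
best[8] = max(1+19, 4+12, 6+10, …, 19+1, 11+0) = 20
One optimal cutting: 7 + 1 → $19 + $1 = $20.

20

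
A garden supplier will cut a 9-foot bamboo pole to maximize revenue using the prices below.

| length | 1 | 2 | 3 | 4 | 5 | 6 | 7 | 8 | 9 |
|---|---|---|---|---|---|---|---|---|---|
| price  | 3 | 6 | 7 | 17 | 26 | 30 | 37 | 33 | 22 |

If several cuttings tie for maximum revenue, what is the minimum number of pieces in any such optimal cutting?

Consider every possible first cut. r[k] is the best of p[i]+r[k−i] over all sellable i≤k.
r[1] = 3
r[2] = max(3+3, 6+0) = 6
r[3] = max(3+6, 6+3, 7+0) = 9
r[4] = max(3+9, 6+6, 7+3, 17+0) = 17
r[5] = max(3+17, 6+9, 7+6, 17+3, 26+0) = 26
r[6] = max(3+26, 6+17, 7+9, 17+6, 26+3, 30+0) = 30
r[7] = max(3+30, 6+26, 7+17, …, 30+3, 37+0) = 37
r[8] = max(3+37, 6+30, 7+26, …, 37+3, 33+0) = 40
r[9] = max(3+40, 6+37, 7+30, …, 33+3, 22+0) = 43
Maximum revenue is $43.
Now minimize piece count subject to staying optimal: for each k, pieces[k] = 1 + min over i with p[i]+r[k−i]=r[k] of pieces[k−i].
pieces[6] = 1
pieces[7] = 1
pieces[8] = 2
pieces[9] = 2

2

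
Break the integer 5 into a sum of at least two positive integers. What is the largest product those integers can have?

Let f[k] be the best product for length k (with at least one cut). For each first piece i, the rest contributes max(k−i, f[k−i]).
f[2] = 1*max(1,0) = 1*1 = 1
f[3] = 1*max(2,1) = 1*2 = 2
f[4] = 2*max(2,1) = 2*2 = 4
f[5] = 2*max(3,2) = 2*3 = 6
One optimal split: 3 + 2; product 3*2 = 6.

6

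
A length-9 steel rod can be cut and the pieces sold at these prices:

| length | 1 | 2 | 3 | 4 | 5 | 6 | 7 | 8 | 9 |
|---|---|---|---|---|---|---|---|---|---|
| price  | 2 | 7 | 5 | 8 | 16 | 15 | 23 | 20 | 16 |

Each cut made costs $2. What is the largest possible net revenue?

Let net[k] be the best obtainable value from length k. For each k, try every first piece i and keep the best of price[i] + net[k−i] minus the 2 cut fee when i<k.
net[1] = 2
net[2] = 7
net[3] = 7  (first piece 1, then net[2]=7)
net[4] = 12  (first piece 2, then net[2]=7)
net[5] = 16
net[6] = 17  (first piece 2, then net[4]=12)
net[7] = 23
net[8] = 23  (first piece 1, then net[7]=23)
net[9] = 28  (first piece 2, then net[7]=23)
One optimal plan: pieces 7 + 2 (1 cut) → $30 − $2 = $28.

28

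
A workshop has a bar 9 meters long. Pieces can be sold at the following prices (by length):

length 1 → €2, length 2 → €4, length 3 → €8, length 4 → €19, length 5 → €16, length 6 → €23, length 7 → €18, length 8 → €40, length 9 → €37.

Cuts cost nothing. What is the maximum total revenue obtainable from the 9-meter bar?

Consider every possible first cut. r[k] is the best of p[i]+r[k−i] over all sellable i≤k.
r[1] = 2
r[2] = max(2+2, 4+0) = 4
r[3] = max(2+4, 4+2, 8+0) = 8
r[4] = max(2+8, 4+4, 8+2, 19+0) = 19
r[5] = max(2+19, 4+8, 8+4, 19+2, 16+0) = 21
r[6] = max(2+21, 4+19, 8+8, 19+4, 16+2, 23+0) = 23
r[7] = max(2+23, 4+21, 8+19, …, 23+2, 18+0) = 27
r[8] = max(2+27, 4+23, 8+21, …, 18+2, 40+0) = 40
r[9] = max(2+40, 4+27, 8+23, …, 40+2, 37+0) = 42
One optimal cutting: 8 + 1 → €40 + €2 = €42.

42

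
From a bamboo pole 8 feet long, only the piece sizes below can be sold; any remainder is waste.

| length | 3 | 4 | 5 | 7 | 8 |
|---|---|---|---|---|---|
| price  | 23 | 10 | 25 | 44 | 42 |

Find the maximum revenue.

Let f[k] be the best obtainable value from length k. For each k, try every first piece i and keep the best of price[i] + f[k−i].
f[1] = 0
f[2] = 0
f[3] = 23
f[4] = max(23+0, 10+0) = 23
f[5] = max(23+0, 10+0, 25+0) = 25
f[6] = max(23+23, 10+0, 25+0) = 46
f[7] = max(23+23, 10+23, 25+0, 44+0) = 46
f[8] = max(23+25, 10+23, 25+23, 44+0, 42+0) = 48
One optimal cutting: 5 + 3 → $48.

48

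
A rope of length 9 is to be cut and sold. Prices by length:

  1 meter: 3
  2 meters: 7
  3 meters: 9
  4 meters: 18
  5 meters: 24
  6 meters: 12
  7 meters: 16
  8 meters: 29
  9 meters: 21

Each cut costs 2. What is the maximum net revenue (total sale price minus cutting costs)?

40

Consider every possible first cut. r[k] is the best of p[i]+r[k−i] over all sellable i≤k, charging 2 whenever i<k.
r[1] = 3
r[2] = 7
r[3] = 9
r[4] = 18
r[5] = 24
r[6] = 25  (first piece 1, then r[5]=24)
r[7] = 29  (first piece 2, then r[5]=24)
r[8] = 34  (first piece 4, then r[4]=18)
r[9] = 40  (first piece 4, then r[5]=24)
One optimal plan: pieces 5 + 4 (1 cut) → 42 − 2 = 40.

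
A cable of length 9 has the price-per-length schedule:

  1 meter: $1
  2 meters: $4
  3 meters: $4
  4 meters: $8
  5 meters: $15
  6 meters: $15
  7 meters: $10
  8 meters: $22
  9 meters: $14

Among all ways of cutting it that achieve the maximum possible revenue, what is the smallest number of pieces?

2

Build r[k] bottom-up: r[k] = max over allowed piece i of (p[i] + r[k−i]).
r[1] = 1
r[2] = max(1+1, 4+0) = 4
r[3] = max(1+4, 4+1, 4+0) = 5
r[4] = max(1+5, 4+4, 4+1, 8+0) = 8
r[5] = max(1+8, 4+5, 4+4, 8+1, 15+0) = 15
r[6] = max(1+15, 4+8, 4+5, 8+4, 15+1, 15+0) = 16
r[7] = max(1+16, 4+15, 4+8, …, 15+1, 10+0) = 19
r[8] = max(1+19, 4+16, 4+15, …, 10+1, 22+0) = 22
r[9] = max(1+22, 4+19, 4+16, …, 22+1, 14+0) = 23
Maximum revenue is $23.
Now minimize piece count subject to staying optimal: for each k, pieces[k] = 1 + min over i with p[i]+r[k−i]=r[k] of pieces[k−i].
pieces[6] = 2
pieces[7] = 2
pieces[8] = 1
pieces[9] = 2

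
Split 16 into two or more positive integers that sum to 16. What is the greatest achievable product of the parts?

324

Let P[k] be the best product for length k (with at least one cut). For each first piece i, the rest contributes max(k−i, P[k−i]).
P[2] = 1·max(1,0) = 1·1 = 1
P[3] = 1·max(2,1) = 1·2 = 2
P[4] = 2·max(2,1) = 2·2 = 4
P[5] = 2·max(3,2) = 2·3 = 6
P[6] = 3·max(3,2) = 3·3 = 9
P[7] = 2·max(5,6) = 2·6 = 12
P[8] = 2·max(6,9) = 2·9 = 18
P[9] = 3·max(6,9) = 3·9 = 27
P[10] = 2·max(8,18) = 2·18 = 36
P[11] = 2·max(9,27) = 2·27 = 54
P[12] = 3·max(9,27) = 3·27 = 81
P[13] = 2·max(11,54) = 2·54 = 108
P[14] = 2·max(12,81) = 2·81 = 162
P[15] = 3·max(12,81) = 3·81 = 243
P[16] = 2·max(14,162) = 2·162 = 324
One optimal split: 3 + 3 + 3 + 3 + 2 + 2; product 3·3·3·3·2·2 = 324.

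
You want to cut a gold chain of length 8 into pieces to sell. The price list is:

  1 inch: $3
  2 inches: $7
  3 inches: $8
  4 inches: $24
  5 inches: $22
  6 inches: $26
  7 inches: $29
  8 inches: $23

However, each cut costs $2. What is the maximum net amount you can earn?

46

Consider every possible first cut. r[k] is the best of p[i]+r[k−i] over all sellable i≤k, charging 2 whenever i<k.
r[1] = 3
r[2] = 7
r[3] = 8  (first piece 1, then r[2]=7)
r[4] = 24
r[5] = 25  (first piece 1, then r[4]=24)
r[6] = 29  (first piece 2, then r[4]=24)
r[7] = 30  (first piece 1, then r[6]=29)
r[8] = 46  (first piece 4, then r[4]=24)
One optimal plan: pieces 4 + 4 (1 cut) → $48 − $2 = $46.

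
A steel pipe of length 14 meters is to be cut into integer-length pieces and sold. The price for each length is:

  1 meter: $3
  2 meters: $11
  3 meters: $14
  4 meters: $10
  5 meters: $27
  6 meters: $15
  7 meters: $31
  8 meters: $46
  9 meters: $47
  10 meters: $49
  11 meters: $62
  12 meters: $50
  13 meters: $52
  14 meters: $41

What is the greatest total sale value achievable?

Build R[k] bottom-up: R[k] = max over allowed piece i of (p[i] + R[k−i]).
R[1] = 3
R[2] = max(3+3, 11+0) = 11
R[3] = max(3+11, 11+3, 14+0) = 14
R[4] = max(3+14, 11+11, 14+3, 10+0) = 22
R[5] = max(3+22, 11+14, 14+11, 10+3, 27+0) = 27
R[6] = max(3+27, 11+22, 14+14, 10+11, 27+3, 15+0) = 33
R[7] = max(3+33, 11+27, 14+22, …, 15+3, 31+0) = 38
R[8] = max(3+38, 11+33, 14+27, …, 31+3, 46+0) = 46
R[9] = max(3+46, 11+38, 14+33, …, 46+3, 47+0) = 49
R[10] = max(3+49, 11+46, 14+38, …, 47+3, 49+0) = 57
R[11] = max(3+57, 11+49, 14+46, …, 49+3, 62+0) = 62
R[12] = max(3+62, 11+57, 14+49, …, 62+3, 50+0) = 68
R[13] = max(3+68, 11+62, 14+57, …, 50+3, 52+0) = 73
R[14] = max(3+73, 11+68, 14+62, …, 52+3, 41+0) = 79
One optimal cutting: 8 + 2 + 2 + 2 → $46 + $11 + $11 + $11 = $79.

79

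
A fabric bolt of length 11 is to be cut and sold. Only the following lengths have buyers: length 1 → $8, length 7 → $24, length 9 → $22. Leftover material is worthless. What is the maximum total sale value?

Build f[k] bottom-up: f[k] = max over allowed piece i of (p[i] + f[k−i]).
f[1] = 8
f[2] = 16  (first piece 1, then f[1]=8)
f[3] = 24  (first piece 1, then f[2]=16)
f[4] = 32  (first piece 1, then f[3]=24)
f[5] = 40  (first piece 1, then f[4]=32)
f[6] = 48  (first piece 1, then f[5]=40)
f[7] = max(8+48, 24+0) = 56
f[8] = max(8+56, 24+8) = 64
f[9] = max(8+64, 24+16, 22+0) = 72
f[10] = max(8+72, 24+24, 22+8) = 80
f[11] = max(8+80, 24+32, 22+16) = 88
One optimal cutting: 1 + 1 + 1 + 1 + 1 + 1 + 1 + 1 + 1 + 1 + 1 → $88.

88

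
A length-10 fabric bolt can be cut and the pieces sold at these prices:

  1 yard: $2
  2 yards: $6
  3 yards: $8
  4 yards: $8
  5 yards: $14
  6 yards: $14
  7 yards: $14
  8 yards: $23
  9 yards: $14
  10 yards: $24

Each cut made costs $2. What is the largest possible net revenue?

Build net[k] bottom-up: net[k] = max over allowed piece i of (p[i] + net[k−i]) − 2 per cut.
net[1] = 2
net[2] = max(2+2-2, 6+0) = 6
net[3] = max(2+6-2, 6+2-2, 8+0) = 8
net[4] = max(2+8-2, 6+6-2, 8+2-2, 8+0) = 10
net[5] = max(2+10-2, 6+8-2, 8+6-2, 8+2-2, 14+0) = 14
net[6] = max(2+14-2, 6+10-2, 8+8-2, 8+6-2, 14+2-2, 14+0) = 14
net[7] = max(2+14-2, 6+14-2, 8+10-2, …, 14+2-2, 14+0) = 18
net[8] = max(2+18-2, 6+14-2, 8+14-2, …, 14+2-2, 23+0) = 23
net[9] = max(2+23-2, 6+18-2, 8+14-2, …, 23+2-2, 14+0) = 23
net[10] = max(2+23-2, 6+23-2, 8+18-2, …, 14+2-2, 24+0) = 27
One optimal plan: pieces 8 + 2 (1 cut) → $29 − $2 = $27.

27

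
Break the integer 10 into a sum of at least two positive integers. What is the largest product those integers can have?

36

Let prod[k] be the best product for length k (with at least one cut). For each first piece i, the rest contributes max(k−i, prod[k−i]).
Small cases: prod[2]=1, prod[3]=2, prod[4]=4, prod[5]=6.
prod[6] = max(1*6, 2*4, 3*3, 4*2, 5*1) = 9
prod[7] = max(1*9, 2*6, 3*4, 4*3, 5*2, 6*1) = 12
prod[8] = max(1*12, 2*9, 3*6, …, 6*2, 7*1) = 18
prod[9] = max(1*18, 2*12, 3*9, …, 7*2, 8*1) = 27
prod[10] = max(1*27, 2*18, 3*12, …, 8*2, 9*1) = 36
One optimal split: 3 + 3 + 2 + 2; product 3*3*2*2 = 36.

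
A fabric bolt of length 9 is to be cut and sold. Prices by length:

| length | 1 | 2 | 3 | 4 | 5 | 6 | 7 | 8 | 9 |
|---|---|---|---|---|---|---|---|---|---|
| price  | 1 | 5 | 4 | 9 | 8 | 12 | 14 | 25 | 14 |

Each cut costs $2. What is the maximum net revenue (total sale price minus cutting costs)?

Build r[k] bottom-up: r[k] = max over allowed piece i of (p[i] + r[k−i]) − 2 per cut.
r[1] = 1
r[2] = max(1+1-2, 5+0) = 5
r[3] = max(1+5-2, 5+1-2, 4+0) = 4
r[4] = max(1+4-2, 5+5-2, 4+1-2, 9+0) = 9
r[5] = max(1+9-2, 5+4-2, 4+5-2, 9+1-2, 8+0) = 8
r[6] = max(1+8-2, 5+9-2, 4+4-2, 9+5-2, 8+1-2, 12+0) = 12
r[7] = max(1+12-2, 5+8-2, 4+9-2, …, 12+1-2, 14+0) = 14
r[8] = max(1+14-2, 5+12-2, 4+8-2, …, 14+1-2, 25+0) = 25
r[9] = max(1+25-2, 5+14-2, 4+12-2, …, 25+1-2, 14+0) = 24
One optimal plan: pieces 8 + 1 (1 cut) → $26 − $2 = $24.

24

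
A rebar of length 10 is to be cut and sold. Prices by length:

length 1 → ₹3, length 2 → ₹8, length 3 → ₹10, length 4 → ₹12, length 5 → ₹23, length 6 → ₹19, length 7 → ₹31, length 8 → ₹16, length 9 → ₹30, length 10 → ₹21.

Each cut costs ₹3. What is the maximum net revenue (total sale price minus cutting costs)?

Let net[k] be the best obtainable value from length k. For each k, try every first piece i and keep the best of price[i] + net[k−i] minus the 3 cut fee when i<k.
net[1] = 3
net[2] = 8
net[3] = 10
net[4] = 13  (first piece 2, then net[2]=8)
net[5] = 23
net[6] = 23  (first piece 1, then net[5]=23)
net[7] = 31
net[8] = 31  (first piece 1, then net[7]=31)
net[9] = 36  (first piece 2, then net[7]=31)
net[10] = 43  (first piece 5, then net[5]=23)
One optimal plan: pieces 5 + 5 (1 cut) → ₹46 − ₹3 = ₹43.

43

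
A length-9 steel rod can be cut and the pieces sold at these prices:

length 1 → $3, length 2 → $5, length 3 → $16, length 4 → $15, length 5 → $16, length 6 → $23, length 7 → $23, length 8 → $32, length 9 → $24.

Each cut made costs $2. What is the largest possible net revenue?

Let r[k] be the best obtainable value from length k. For each k, try every first piece i and keep the best of price[i] + r[k−i] minus the 2 cut fee when i<k.
r[1] = 3
r[2] = max(3+3-2, 5+0) = 5
r[3] = max(3+5-2, 5+3-2, 16+0) = 16
r[4] = max(3+16-2, 5+5-2, 16+3-2, 15+0) = 17
r[5] = max(3+17-2, 5+16-2, 16+5-2, 15+3-2, 16+0) = 19
r[6] = max(3+19-2, 5+17-2, 16+16-2, 15+5-2, 16+3-2, 23+0) = 30
r[7] = max(3+30-2, 5+19-2, 16+17-2, …, 23+3-2, 23+0) = 31
r[8] = max(3+31-2, 5+30-2, 16+19-2, …, 23+3-2, 32+0) = 33
r[9] = max(3+33-2, 5+31-2, 16+30-2, …, 32+3-2, 24+0) = 44
One optimal plan: pieces 3 + 3 + 3 (2 cuts) → $48 − $4 = $44.

44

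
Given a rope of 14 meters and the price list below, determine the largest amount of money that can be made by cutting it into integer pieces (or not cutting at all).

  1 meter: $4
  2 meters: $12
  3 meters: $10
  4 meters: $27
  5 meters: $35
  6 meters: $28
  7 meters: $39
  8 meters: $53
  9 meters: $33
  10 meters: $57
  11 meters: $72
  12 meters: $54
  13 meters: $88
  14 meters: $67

97

Let R[k] be the best obtainable value from length k. For each k, try every first piece i and keep the best of price[i] + R[k−i].
R[1] = 4
R[2] = 12
R[3] = 16  (first piece 1, then R[2]=12)
R[4] = 27
R[5] = 35
R[6] = 39  (first piece 1, then R[5]=35)
R[7] = 47  (first piece 2, then R[5]=35)
R[8] = 54  (first piece 4, then R[4]=27)
R[9] = 62  (first piece 4, then R[5]=35)
R[10] = 70  (first piece 5, then R[5]=35)
R[11] = 74  (first piece 1, then R[10]=70)
R[12] = 82  (first piece 2, then R[10]=70)
R[13] = 89  (first piece 4, then R[9]=62)
R[14] = 97  (first piece 4, then R[10]=70)
One optimal cutting: 5 + 5 + 4 → $35 + $35 + $27 = $97.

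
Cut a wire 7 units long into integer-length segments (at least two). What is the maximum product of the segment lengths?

12

Define m[k] = max over 1≤i<k of i · max(k−i, m[k−i]); the inner max lets the remainder stay uncut if that's better.
m[2] = 1·max(1,0) = 1·1 = 1
m[3] = max(1·2, 2·1) = 2
m[4] = max(1·3, 2·2, 3·1) = 4
m[5] = max(1·4, 2·3, 3·2, 4·1) = 6
m[6] = max(1·6, 2·4, 3·3, 4·2, 5·1) = 9
m[7] = max(1·9, 2·6, 3·4, 4·3, 5·2, 6·1) = 12
One optimal split: 3 + 2 + 2; product 3·2·2 = 12.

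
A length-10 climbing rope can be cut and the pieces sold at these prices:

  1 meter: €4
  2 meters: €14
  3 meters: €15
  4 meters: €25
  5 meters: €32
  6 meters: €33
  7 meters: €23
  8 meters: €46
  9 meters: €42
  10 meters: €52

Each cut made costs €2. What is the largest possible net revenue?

Let net[k] be the best obtainable value from length k. For each k, try every first piece i and keep the best of price[i] + net[k−i] minus the 2 cut fee when i<k.
net[1] = 4
net[2] = max(4+4-2, 14+0) = 14
net[3] = max(4+14-2, 14+4-2, 15+0) = 16
net[4] = max(4+16-2, 14+14-2, 15+4-2, 25+0) = 26
net[5] = max(4+26-2, 14+16-2, 15+14-2, 25+4-2, 32+0) = 32
net[6] = max(4+32-2, 14+26-2, 15+16-2, 25+14-2, 32+4-2, 33+0) = 38
net[7] = max(4+38-2, 14+32-2, 15+26-2, …, 33+4-2, 23+0) = 44
net[8] = max(4+44-2, 14+38-2, 15+32-2, …, 23+4-2, 46+0) = 50
net[9] = max(4+50-2, 14+44-2, 15+38-2, …, 46+4-2, 42+0) = 56
net[10] = max(4+56-2, 14+50-2, 15+44-2, …, 42+4-2, 52+0) = 62
One optimal plan: pieces 2 + 2 + 2 + 2 + 2 (4 cuts) → €70 − €8 = €62.

62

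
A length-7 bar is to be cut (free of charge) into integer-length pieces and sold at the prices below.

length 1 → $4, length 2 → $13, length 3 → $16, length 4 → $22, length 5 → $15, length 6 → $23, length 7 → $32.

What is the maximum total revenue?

Let best[k] be the best obtainable value from length k. For each k, try every first piece i and keep the best of price[i] + best[k−i].
best[1] = 4
best[2] = max(4+4, 13+0) = 13
best[3] = max(4+13, 13+4, 16+0) = 17
best[4] = max(4+17, 13+13, 16+4, 22+0) = 26
best[5] = max(4+26, 13+17, 16+13, 22+4, 15+0) = 30
best[6] = max(4+30, 13+26, 16+17, 22+13, 15+4, 23+0) = 39
best[7] = max(4+39, 13+30, 16+26, …, 23+4, 32+0) = 43
One optimal cutting: 2 + 2 + 2 + 1 → $13 + $13 + $13 + $4 = $43.

43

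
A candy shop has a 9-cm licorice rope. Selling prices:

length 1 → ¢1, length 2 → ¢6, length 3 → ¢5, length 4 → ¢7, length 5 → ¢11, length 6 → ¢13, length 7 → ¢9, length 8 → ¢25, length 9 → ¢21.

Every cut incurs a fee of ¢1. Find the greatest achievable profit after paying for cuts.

Build r[k] bottom-up: r[k] = max over allowed piece i of (p[i] + r[k−i]) − 1 per cut.
r[1] = 1
r[2] = max(1+1-1, 6+0) = 6
r[3] = max(1+6-1, 6+1-1, 5+0) = 6
r[4] = max(1+6-1, 6+6-1, 5+1-1, 7+0) = 11
r[5] = max(1+11-1, 6+6-1, 5+6-1, 7+1-1, 11+0) = 11
r[6] = max(1+11-1, 6+11-1, 5+6-1, 7+6-1, 11+1-1, 13+0) = 16
r[7] = max(1+16-1, 6+11-1, 5+11-1, …, 13+1-1, 9+0) = 16
r[8] = max(1+16-1, 6+16-1, 5+11-1, …, 9+1-1, 25+0) = 25
r[9] = max(1+25-1, 6+16-1, 5+16-1, …, 25+1-1, 21+0) = 25
One optimal plan: pieces 8 + 1 (1 cut) → ¢26 − ¢1 = ¢25.

25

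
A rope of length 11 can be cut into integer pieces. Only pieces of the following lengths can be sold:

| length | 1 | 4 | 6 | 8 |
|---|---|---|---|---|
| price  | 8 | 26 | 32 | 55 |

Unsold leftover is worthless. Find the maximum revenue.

88

Consider every possible first cut. best[k] is the best of p[i]+best[k−i] over all sellable i≤k.
best[1] = 8
best[2] = 16  (first piece 1, then best[1]=8)
best[3] = 24  (first piece 1, then best[2]=16)
best[4] = 32  (first piece 1, then best[3]=24)
best[5] = 40  (first piece 1, then best[4]=32)
best[6] = 48  (first piece 1, then best[5]=40)
best[7] = 56  (first piece 1, then best[6]=48)
best[8] = 64  (first piece 1, then best[7]=56)
best[9] = 72  (first piece 1, then best[8]=64)
best[10] = 80  (first piece 1, then best[9]=72)
best[11] = 88  (first piece 1, then best[10]=80)
One optimal cutting: 1 + 1 + 1 + 1 + 1 + 1 + 1 + 1 + 1 + 1 + 1 → €88.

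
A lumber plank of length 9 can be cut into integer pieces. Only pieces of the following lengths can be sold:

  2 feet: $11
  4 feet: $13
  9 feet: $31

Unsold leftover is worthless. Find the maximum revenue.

44

Build f[k] bottom-up: f[k] = max over allowed piece i of (p[i] + f[k−i]).
f[1] = 0
f[2] = 11
f[3] = 11
f[4] = 22  (first piece 2, then f[2]=11)
f[5] = 22
f[6] = 33  (first piece 2, then f[4]=22)
f[7] = 33
f[8] = 44  (first piece 2, then f[6]=33)
f[9] = 44
One optimal cutting: pieces 2 + 2 + 2 + 2 with 1 foot of scrap → $44.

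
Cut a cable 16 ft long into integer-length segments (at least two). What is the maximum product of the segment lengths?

Fill f[k] for k=2..16: at each k try every first piece i and multiply by the better of (k−i) uncut or f[k−i].
Small cases: f[2]=1, f[3]=2, f[4]=4, f[5]=6, f[6]=9, f[7]=12, f[8]=18.
f[9] = max(1·18, 2·12, 3·9, …, 7·2, 8·1) = 27
f[10] = max(1·27, 2·18, 3·12, …, 8·2, 9·1) = 36
f[11] = max(1·36, 2·27, 3·18, …, 9·2, 10·1) = 54
f[12] = max(1·54, 2·36, 3·27, …, 10·2, 11·1) = 81
f[13] = max(1·81, 2·54, 3·36, …, 11·2, 12·1) = 108
f[14] = max(1·108, 2·81, 3·54, …, 12·2, 13·1) = 162
f[15] = max(1·162, 2·108, 3·81, …, 13·2, 14·1) = 243
f[16] = max(1·243, 2·162, 3·108, …, 14·2, 15·1) = 324
One optimal split: 3 + 3 + 3 + 3 + 2 + 2; product 3·3·3·3·2·2 = 324.

324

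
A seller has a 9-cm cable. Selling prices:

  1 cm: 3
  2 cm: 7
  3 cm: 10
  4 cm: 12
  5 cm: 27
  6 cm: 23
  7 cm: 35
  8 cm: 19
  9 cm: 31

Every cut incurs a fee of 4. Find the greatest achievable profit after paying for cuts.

Let r[k] be the best obtainable value from length k. For each k, try every first piece i and keep the best of price[i] + r[k−i] minus the 4 cut fee when i<k.
r[1] = 3
r[2] = max(3+3-4, 7+0) = 7
r[3] = max(3+7-4, 7+3-4, 10+0) = 10
r[4] = max(3+10-4, 7+7-4, 10+3-4, 12+0) = 12
r[5] = max(3+12-4, 7+10-4, 10+7-4, 12+3-4, 27+0) = 27
r[6] = max(3+27-4, 7+12-4, 10+10-4, 12+7-4, 27+3-4, 23+0) = 26
r[7] = max(3+26-4, 7+27-4, 10+12-4, …, 23+3-4, 35+0) = 35
r[8] = max(3+35-4, 7+26-4, 10+27-4, …, 35+3-4, 19+0) = 34
r[9] = max(3+34-4, 7+35-4, 10+26-4, …, 19+3-4, 31+0) = 38
One optimal plan: pieces 7 + 2 (1 cut) → 42 − 4 = 38.

38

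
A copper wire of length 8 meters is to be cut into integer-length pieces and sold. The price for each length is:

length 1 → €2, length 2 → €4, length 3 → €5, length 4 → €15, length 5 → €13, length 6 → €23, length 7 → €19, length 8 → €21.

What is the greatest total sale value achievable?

30

Build R[k] bottom-up: R[k] = max over allowed piece i of (p[i] + R[k−i]).
R[1] = 2
R[2] = max(2+2, 4+0) = 4
R[3] = max(2+4, 4+2, 5+0) = 6
R[4] = max(2+6, 4+4, 5+2, 15+0) = 15
R[5] = max(2+15, 4+6, 5+4, 15+2, 13+0) = 17
R[6] = max(2+17, 4+15, 5+6, 15+4, 13+2, 23+0) = 23
R[7] = max(2+23, 4+17, 5+15, …, 23+2, 19+0) = 25
R[8] = max(2+25, 4+23, 5+17, …, 19+2, 21+0) = 30
One optimal cutting: 4 + 4 → €15 + €15 = €30.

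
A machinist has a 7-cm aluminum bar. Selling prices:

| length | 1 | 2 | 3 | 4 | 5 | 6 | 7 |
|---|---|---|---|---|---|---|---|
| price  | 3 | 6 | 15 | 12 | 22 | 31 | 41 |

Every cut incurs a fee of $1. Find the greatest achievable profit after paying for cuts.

41

Build v[k] bottom-up: v[k] = max over allowed piece i of (p[i] + v[k−i]) − 1 per cut.
v[1] = 3
v[2] = 6
v[3] = 15
v[4] = 17  (first piece 1, then v[3]=15)
v[5] = 22
v[6] = 31
v[7] = 41
Best is to make no cuts and sell whole for $41.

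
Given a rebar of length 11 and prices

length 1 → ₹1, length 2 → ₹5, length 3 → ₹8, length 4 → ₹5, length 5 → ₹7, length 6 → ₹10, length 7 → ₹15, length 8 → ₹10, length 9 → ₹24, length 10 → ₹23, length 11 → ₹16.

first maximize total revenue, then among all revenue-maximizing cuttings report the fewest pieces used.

Let r[k] be the best obtainable value from length k. For each k, try every first piece i and keep the best of price[i] + r[k−i].
r[1] = 1
r[2] = max(1+1, 5+0) = 5
r[3] = max(1+5, 5+1, 8+0) = 8
r[4] = max(1+8, 5+5, 8+1, 5+0) = 10
r[5] = max(1+10, 5+8, 8+5, 5+1, 7+0) = 13
r[6] = max(1+13, 5+10, 8+8, 5+5, 7+1, 10+0) = 16
r[7] = max(1+16, 5+13, 8+10, …, 10+1, 15+0) = 18
r[8] = max(1+18, 5+16, 8+13, …, 15+1, 10+0) = 21
r[9] = max(1+21, 5+18, 8+16, …, 10+1, 24+0) = 24
r[10] = max(1+24, 5+21, 8+18, …, 24+1, 23+0) = 26
r[11] = max(1+26, 5+24, 8+21, …, 23+1, 16+0) = 29
Maximum revenue is ₹29.
Now minimize piece count subject to staying optimal: for each k, pieces[k] = 1 + min over i with p[i]+r[k−i]=r[k] of pieces[k−i].
pieces[8] = 3
pieces[9] = 1
pieces[10] = 4
pieces[11] = 2

2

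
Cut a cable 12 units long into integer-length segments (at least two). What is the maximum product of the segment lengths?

Define P[k] = max over 1≤i<k of i · max(k−i, P[k−i]); the inner max lets the remainder stay uncut if that's better.
P[2] = 1*max(1,0) = 1*1 = 1
P[3] = 1*max(2,1) = 1*2 = 2
P[4] = 2*max(2,1) = 2*2 = 4
P[5] = 2*max(3,2) = 2*3 = 6
P[6] = 3*max(3,2) = 3*3 = 9
P[7] = 2*max(5,6) = 2*6 = 12
P[8] = 2*max(6,9) = 2*9 = 18
P[9] = 3*max(6,9) = 3*9 = 27
P[10] = 2*max(8,18) = 2*18 = 36
P[11] = 2*max(9,27) = 2*27 = 54
P[12] = 3*max(9,27) = 3*27 = 81
One optimal split: 3 + 3 + 3 + 3; product 3*3*3*3 = 81.

81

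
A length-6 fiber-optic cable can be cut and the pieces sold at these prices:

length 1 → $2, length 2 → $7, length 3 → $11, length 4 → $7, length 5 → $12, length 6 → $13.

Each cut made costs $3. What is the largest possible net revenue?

19

Let v[k] be the best obtainable value from length k. For each k, try every first piece i and keep the best of price[i] + v[k−i] minus the 3 cut fee when i<k.
v[1] = 2
v[2] = max(2+2-3, 7+0) = 7
v[3] = max(2+7-3, 7+2-3, 11+0) = 11
v[4] = max(2+11-3, 7+7-3, 11+2-3, 7+0) = 11
v[5] = max(2+11-3, 7+11-3, 11+7-3, 7+2-3, 12+0) = 15
v[6] = max(2+15-3, 7+11-3, 11+11-3, 7+7-3, 12+2-3, 13+0) = 19
One optimal plan: pieces 3 + 3 (1 cut) → $22 − $3 = $19.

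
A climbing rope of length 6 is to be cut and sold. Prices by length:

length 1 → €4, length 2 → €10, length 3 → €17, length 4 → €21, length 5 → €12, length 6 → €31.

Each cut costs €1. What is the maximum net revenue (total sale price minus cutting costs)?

33

Consider every possible first cut. v[k] is the best of p[i]+v[k−i] over all sellable i≤k, charging 1 whenever i<k.
v[1] = 4
v[2] = max(4+4-1, 10+0) = 10
v[3] = max(4+10-1, 10+4-1, 17+0) = 17
v[4] = max(4+17-1, 10+10-1, 17+4-1, 21+0) = 21
v[5] = max(4+21-1, 10+17-1, 17+10-1, 21+4-1, 12+0) = 26
v[6] = max(4+26-1, 10+21-1, 17+17-1, 21+10-1, 12+4-1, 31+0) = 33
One optimal plan: pieces 3 + 3 (1 cut) → €34 − €1 = €33.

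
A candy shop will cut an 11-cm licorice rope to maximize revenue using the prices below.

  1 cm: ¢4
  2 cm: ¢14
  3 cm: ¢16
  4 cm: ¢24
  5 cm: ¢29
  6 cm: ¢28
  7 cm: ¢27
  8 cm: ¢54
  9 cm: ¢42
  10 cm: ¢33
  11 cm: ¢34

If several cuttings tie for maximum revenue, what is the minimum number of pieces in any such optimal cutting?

Let r[k] be the best obtainable value from length k. For each k, try every first piece i and keep the best of price[i] + r[k−i].
r[1] = 4
r[2] = max(4+4, 14+0) = 14
r[3] = max(4+14, 14+4, 16+0) = 18
r[4] = max(4+18, 14+14, 16+4, 24+0) = 28
r[5] = max(4+28, 14+18, 16+14, 24+4, 29+0) = 32
r[6] = max(4+32, 14+28, 16+18, 24+14, 29+4, 28+0) = 42
r[7] = max(4+42, 14+32, 16+28, …, 28+4, 27+0) = 46
r[8] = max(4+46, 14+42, 16+32, …, 27+4, 54+0) = 56
r[9] = max(4+56, 14+46, 16+42, …, 54+4, 42+0) = 60
r[10] = max(4+60, 14+56, 16+46, …, 42+4, 33+0) = 70
r[11] = max(4+70, 14+60, 16+56, …, 33+4, 34+0) = 74
Maximum revenue is ¢74.
Now minimize piece count subject to staying optimal: for each k, pieces[k] = 1 + min over i with p[i]+r[k−i]=r[k] of pieces[k−i].
pieces[8] = 4
pieces[9] = 5
pieces[10] = 5
pieces[11] = 6

6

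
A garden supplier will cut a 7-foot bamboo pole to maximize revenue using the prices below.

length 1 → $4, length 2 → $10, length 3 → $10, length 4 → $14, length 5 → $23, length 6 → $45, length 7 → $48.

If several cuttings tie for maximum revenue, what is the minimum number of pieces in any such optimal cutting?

2

Let r[k] be the best obtainable value from length k. For each k, try every first piece i and keep the best of price[i] + r[k−i].
r[1] = 4
r[2] = 10
r[3] = 14  (first piece 1, then r[2]=10)
r[4] = 20  (first piece 2, then r[2]=10)
r[5] = 24  (first piece 1, then r[4]=20)
r[6] = 45
r[7] = 49  (first piece 1, then r[6]=45)
Maximum revenue is $49.
Now minimize piece count subject to staying optimal: for each k, pieces[k] = 1 + min over i with p[i]+r[k−i]=r[k] of pieces[k−i].
pieces[4] = 2
pieces[5] = 3
pieces[6] = 1
pieces[7] = 2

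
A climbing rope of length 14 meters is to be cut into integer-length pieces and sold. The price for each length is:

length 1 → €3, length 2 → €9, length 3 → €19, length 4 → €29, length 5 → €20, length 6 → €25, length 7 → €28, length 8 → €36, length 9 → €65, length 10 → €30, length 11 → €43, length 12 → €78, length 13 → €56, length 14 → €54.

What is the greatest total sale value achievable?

Let r[k] be the best obtainable value from length k. For each k, try every first piece i and keep the best of price[i] + r[k−i].
r[1] = 3
r[2] = 9
r[3] = 19
r[4] = 29
r[5] = 32  (first piece 1, then r[4]=29)
r[6] = 38  (first piece 2, then r[4]=29)
r[7] = 48  (first piece 3, then r[4]=29)
r[8] = 58  (first piece 4, then r[4]=29)
r[9] = 65
r[10] = 68  (first piece 1, then r[9]=65)
r[11] = 77  (first piece 3, then r[8]=58)
r[12] = 87  (first piece 4, then r[8]=58)
r[13] = 94  (first piece 4, then r[9]=65)
r[14] = 97  (first piece 1, then r[13]=94)
One optimal cutting: 9 + 4 + 1 → €65 + €29 + €3 = €97.

97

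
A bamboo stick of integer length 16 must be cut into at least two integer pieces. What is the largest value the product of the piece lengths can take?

324

Fill m[k] for k=2..16: at each k try every first piece i and multiply by the better of (k−i) uncut or m[k−i].
m[2] = 1·max(1,0) = 1·1 = 1
m[3] = max(1·2, 2·1) = 2
m[4] = max(1·3, 2·2, 3·1) = 4
m[5] = max(1·4, 2·3, 3·2, 4·1) = 6
m[6] = max(1·6, 2·4, 3·3, 4·2, 5·1) = 9
m[7] = max(1·9, 2·6, 3·4, 4·3, 5·2, 6·1) = 12
m[8] = max(1·12, 2·9, 3·6, …, 6·2, 7·1) = 18
m[9] = max(1·18, 2·12, 3·9, …, 7·2, 8·1) = 27
m[10] = max(1·27, 2·18, 3·12, …, 8·2, 9·1) = 36
m[11] = max(1·36, 2·27, 3·18, …, 9·2, 10·1) = 54
m[12] = max(1·54, 2·36, 3·27, …, 10·2, 11·1) = 81
m[13] = max(1·81, 2·54, 3·36, …, 11·2, 12·1) = 108
m[14] = max(1·108, 2·81, 3·54, …, 12·2, 13·1) = 162
m[15] = max(1·162, 2·108, 3·81, …, 13·2, 14·1) = 243
m[16] = max(1·243, 2·162, 3·108, …, 14·2, 15·1) = 324
One optimal split: 3 + 3 + 3 + 3 + 2 + 2; product 3·3·3·3·2·2 = 324.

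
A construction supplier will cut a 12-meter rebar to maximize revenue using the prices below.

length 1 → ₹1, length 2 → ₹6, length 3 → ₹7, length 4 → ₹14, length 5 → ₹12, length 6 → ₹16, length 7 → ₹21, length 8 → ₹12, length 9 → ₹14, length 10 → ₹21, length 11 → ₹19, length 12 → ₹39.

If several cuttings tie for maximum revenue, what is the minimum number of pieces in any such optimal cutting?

Consider every possible first cut. r[k] is the best of p[i]+r[k−i] over all sellable i≤k.
r[1] = 1
r[2] = 6
r[3] = 7  (first piece 1, then r[2]=6)
r[4] = 14
r[5] = 15  (first piece 1, then r[4]=14)
r[6] = 20  (first piece 2, then r[4]=14)
r[7] = 21  (first piece 1, then r[6]=20)
r[8] = 28  (first piece 4, then r[4]=14)
r[9] = 29  (first piece 1, then r[8]=28)
r[10] = 34  (first piece 2, then r[8]=28)
r[11] = 35  (first piece 1, then r[10]=34)
r[12] = 42  (first piece 4, then r[8]=28)
Maximum revenue is ₹42.
Now minimize piece count subject to staying optimal: for each k, pieces[k] = 1 + min over i with p[i]+r[k−i]=r[k] of pieces[k−i].
pieces[9] = 3
pieces[10] = 3
pieces[11] = 2
pieces[12] = 3

3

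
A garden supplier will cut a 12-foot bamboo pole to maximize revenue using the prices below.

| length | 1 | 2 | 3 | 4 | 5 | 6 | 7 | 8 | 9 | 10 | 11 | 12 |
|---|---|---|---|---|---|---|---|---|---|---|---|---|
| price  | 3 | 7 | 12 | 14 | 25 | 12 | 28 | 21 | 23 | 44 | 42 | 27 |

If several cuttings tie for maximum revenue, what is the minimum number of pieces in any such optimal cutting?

3

Let r[k] be the best obtainable value from length k. For each k, try every first piece i and keep the best of price[i] + r[k−i].
r[1] = 3
r[2] = max(3+3, 7+0) = 7
r[3] = max(3+7, 7+3, 12+0) = 12
r[4] = max(3+12, 7+7, 12+3, 14+0) = 15
r[5] = max(3+15, 7+12, 12+7, 14+3, 25+0) = 25
r[6] = max(3+25, 7+15, 12+12, 14+7, 25+3, 12+0) = 28
r[7] = max(3+28, 7+25, 12+15, …, 12+3, 28+0) = 32
r[8] = max(3+32, 7+28, 12+25, …, 28+3, 21+0) = 37
r[9] = max(3+37, 7+32, 12+28, …, 21+3, 23+0) = 40
r[10] = max(3+40, 7+37, 12+32, …, 23+3, 44+0) = 50
r[11] = max(3+50, 7+40, 12+37, …, 44+3, 42+0) = 53
r[12] = max(3+53, 7+50, 12+40, …, 42+3, 27+0) = 57
Maximum revenue is $57.
Now minimize piece count subject to staying optimal: for each k, pieces[k] = 1 + min over i with p[i]+r[k−i]=r[k] of pieces[k−i].
pieces[9] = 3
pieces[10] = 2
pieces[11] = 3
pieces[12] = 3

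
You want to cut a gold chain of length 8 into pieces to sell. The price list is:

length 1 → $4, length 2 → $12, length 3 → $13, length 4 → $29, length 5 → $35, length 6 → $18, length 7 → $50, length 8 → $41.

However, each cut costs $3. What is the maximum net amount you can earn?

Consider every possible first cut. v[k] is the best of p[i]+v[k−i] over all sellable i≤k, charging 3 whenever i<k.
v[1] = 4
v[2] = max(4+4-3, 12+0) = 12
v[3] = max(4+12-3, 12+4-3, 13+0) = 13
v[4] = max(4+13-3, 12+12-3, 13+4-3, 29+0) = 29
v[5] = max(4+29-3, 12+13-3, 13+12-3, 29+4-3, 35+0) = 35
v[6] = max(4+35-3, 12+29-3, 13+13-3, 29+12-3, 35+4-3, 18+0) = 38
v[7] = max(4+38-3, 12+35-3, 13+29-3, …, 18+4-3, 50+0) = 50
v[8] = max(4+50-3, 12+38-3, 13+35-3, …, 50+4-3, 41+0) = 55
One optimal plan: pieces 4 + 4 (1 cut) → $58 − $3 = $55.

55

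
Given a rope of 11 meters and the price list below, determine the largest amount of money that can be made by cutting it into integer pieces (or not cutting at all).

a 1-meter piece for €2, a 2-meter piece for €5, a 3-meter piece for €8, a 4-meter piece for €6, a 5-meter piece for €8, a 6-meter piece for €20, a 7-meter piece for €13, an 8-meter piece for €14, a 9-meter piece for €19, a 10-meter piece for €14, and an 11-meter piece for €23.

33

Consider every possible first cut. v[k] is the best of p[i]+v[k−i] over all sellable i≤k.
v[1] = 2
v[2] = max(2+2, 5+0) = 5
v[3] = max(2+5, 5+2, 8+0) = 8
v[4] = max(2+8, 5+5, 8+2, 6+0) = 10
v[5] = max(2+10, 5+8, 8+5, 6+2, 8+0) = 13
v[6] = max(2+13, 5+10, 8+8, 6+5, 8+2, 20+0) = 20
v[7] = max(2+20, 5+13, 8+10, …, 20+2, 13+0) = 22
v[8] = max(2+22, 5+20, 8+13, …, 13+2, 14+0) = 25
v[9] = max(2+25, 5+22, 8+20, …, 14+2, 19+0) = 28
v[10] = max(2+28, 5+25, 8+22, …, 19+2, 14+0) = 30
v[11] = max(2+30, 5+28, 8+25, …, 14+2, 23+0) = 33
One optimal cutting: 6 + 3 + 2 → €20 + €8 + €5 = €33.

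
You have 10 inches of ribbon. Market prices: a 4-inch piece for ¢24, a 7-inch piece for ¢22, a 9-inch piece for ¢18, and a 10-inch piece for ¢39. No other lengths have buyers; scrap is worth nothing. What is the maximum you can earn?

48

Build r[k] bottom-up: r[k] = max over allowed piece i of (p[i] + r[k−i]).
r[1] = 0
r[2] = 0
r[3] = 0
r[4] = 24
r[5] = 24
r[6] = 24
r[7] = max(24+0, 22+0) = 24
r[8] = max(24+24, 22+0) = 48
r[9] = max(24+24, 22+0, 18+0) = 48
r[10] = max(24+24, 22+0, 18+0, 39+0) = 48
One optimal cutting: pieces 4 + 4 with 2 inches of scrap → ¢48.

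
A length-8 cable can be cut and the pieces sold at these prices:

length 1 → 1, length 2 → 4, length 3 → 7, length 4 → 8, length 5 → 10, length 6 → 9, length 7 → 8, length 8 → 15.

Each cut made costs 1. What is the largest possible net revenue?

16

Consider every possible first cut. r[k] is the best of p[i]+r[k−i] over all sellable i≤k, charging 1 whenever i<k.
r[1] = 1
r[2] = max(1+1-1, 4+0) = 4
r[3] = max(1+4-1, 4+1-1, 7+0) = 7
r[4] = max(1+7-1, 4+4-1, 7+1-1, 8+0) = 8
r[5] = max(1+8-1, 4+7-1, 7+4-1, 8+1-1, 10+0) = 10
r[6] = max(1+10-1, 4+8-1, 7+7-1, 8+4-1, 10+1-1, 9+0) = 13
r[7] = max(1+13-1, 4+10-1, 7+8-1, …, 9+1-1, 8+0) = 14
r[8] = max(1+14-1, 4+13-1, 7+10-1, …, 8+1-1, 15+0) = 16
One optimal plan: pieces 3 + 3 + 2 (2 cuts) → 18 − 2 = 16.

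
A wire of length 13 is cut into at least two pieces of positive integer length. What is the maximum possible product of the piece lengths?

108

Define f[k] = max over 1≤i<k of i · max(k−i, f[k−i]); the inner max lets the remainder stay uncut if that's better.
f[2] = 1·max(1,0) = 1·1 = 1
f[3] = 1·max(2,1) = 1·2 = 2
f[4] = 2·max(2,1) = 2·2 = 4
f[5] = 2·max(3,2) = 2·3 = 6
f[6] = 3·max(3,2) = 3·3 = 9
f[7] = 2·max(5,6) = 2·6 = 12
f[8] = 2·max(6,9) = 2·9 = 18
f[9] = 3·max(6,9) = 3·9 = 27
f[10] = 2·max(8,18) = 2·18 = 36
f[11] = 2·max(9,27) = 2·27 = 54
f[12] = 3·max(9,27) = 3·27 = 81
f[13] = 2·max(11,54) = 2·54 = 108
One optimal split: 3 + 3 + 3 + 2 + 2; product 3·3·3·2·2 = 108.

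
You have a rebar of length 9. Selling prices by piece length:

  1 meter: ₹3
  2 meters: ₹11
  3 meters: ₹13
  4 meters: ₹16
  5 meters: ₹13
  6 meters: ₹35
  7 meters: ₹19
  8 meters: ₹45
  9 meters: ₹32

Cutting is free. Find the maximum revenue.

Let v[k] be the best obtainable value from length k. For each k, try every first piece i and keep the best of price[i] + v[k−i].
v[1] = 3
v[2] = max(3+3, 11+0) = 11
v[3] = max(3+11, 11+3, 13+0) = 14
v[4] = max(3+14, 11+11, 13+3, 16+0) = 22
v[5] = max(3+22, 11+14, 13+11, 16+3, 13+0) = 25
v[6] = max(3+25, 11+22, 13+14, 16+11, 13+3, 35+0) = 35
v[7] = max(3+35, 11+25, 13+22, …, 35+3, 19+0) = 38
v[8] = max(3+38, 11+35, 13+25, …, 19+3, 45+0) = 46
v[9] = max(3+46, 11+38, 13+35, …, 45+3, 32+0) = 49
One optimal cutting: 6 + 2 + 1 → ₹35 + ₹11 + ₹3 = ₹49.

49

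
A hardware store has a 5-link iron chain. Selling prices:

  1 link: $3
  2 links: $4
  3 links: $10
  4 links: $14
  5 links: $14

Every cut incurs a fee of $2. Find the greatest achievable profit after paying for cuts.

15

Let r[k] be the best obtainable value from length k. For each k, try every first piece i and keep the best of price[i] + r[k−i] minus the 2 cut fee when i<k.
r[1] = 3
r[2] = max(3+3-2, 4+0) = 4
r[3] = max(3+4-2, 4+3-2, 10+0) = 10
r[4] = max(3+10-2, 4+4-2, 10+3-2, 14+0) = 14
r[5] = max(3+14-2, 4+10-2, 10+4-2, 14+3-2, 14+0) = 15
One optimal plan: pieces 4 + 1 (1 cut) → $17 − $2 = $15.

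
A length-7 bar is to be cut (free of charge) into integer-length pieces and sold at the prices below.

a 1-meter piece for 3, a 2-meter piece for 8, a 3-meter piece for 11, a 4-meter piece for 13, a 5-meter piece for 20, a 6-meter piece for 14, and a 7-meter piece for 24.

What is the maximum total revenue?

Let best[k] be the best obtainable value from length k. For each k, try every first piece i and keep the best of price[i] + best[k−i].
best[1] = 3
best[2] = 8
best[3] = 11  (first piece 1, then best[2]=8)
best[4] = 16  (first piece 2, then best[2]=8)
best[5] = 20
best[6] = 24  (first piece 2, then best[4]=16)
best[7] = 28  (first piece 2, then best[5]=20)
One optimal cutting: 5 + 2 → 20 + 8 = 28.

28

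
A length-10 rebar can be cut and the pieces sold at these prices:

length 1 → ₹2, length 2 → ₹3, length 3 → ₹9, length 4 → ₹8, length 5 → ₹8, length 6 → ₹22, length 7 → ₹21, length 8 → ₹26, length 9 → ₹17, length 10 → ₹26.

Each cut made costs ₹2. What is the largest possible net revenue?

29

Build v[k] bottom-up: v[k] = max over allowed piece i of (p[i] + v[k−i]) − 2 per cut.
v[1] = 2
v[2] = max(2+2-2, 3+0) = 3
v[3] = max(2+3-2, 3+2-2, 9+0) = 9
v[4] = max(2+9-2, 3+3-2, 9+2-2, 8+0) = 9
v[5] = max(2+9-2, 3+9-2, 9+3-2, 8+2-2, 8+0) = 10
v[6] = max(2+10-2, 3+9-2, 9+9-2, 8+3-2, 8+2-2, 22+0) = 22
v[7] = max(2+22-2, 3+10-2, 9+9-2, …, 22+2-2, 21+0) = 22
v[8] = max(2+22-2, 3+22-2, 9+10-2, …, 21+2-2, 26+0) = 26
v[9] = max(2+26-2, 3+22-2, 9+22-2, …, 26+2-2, 17+0) = 29
v[10] = max(2+29-2, 3+26-2, 9+22-2, …, 17+2-2, 26+0) = 29
One optimal plan: pieces 6 + 3 + 1 (2 cuts) → ₹33 − ₹4 = ₹29.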